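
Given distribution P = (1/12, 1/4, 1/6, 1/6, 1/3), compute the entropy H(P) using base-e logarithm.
1.5171 nats

Shannon entropy is H(X) = -Σ p(x) log p(x).

For P = (1/12, 1/4, 1/6, 1/6, 1/3):
H = -1/12 × log_e(1/12) -1/4 × log_e(1/4) -1/6 × log_e(1/6) -1/6 × log_e(1/6) -1/3 × log_e(1/3)
H = 1.5171 nats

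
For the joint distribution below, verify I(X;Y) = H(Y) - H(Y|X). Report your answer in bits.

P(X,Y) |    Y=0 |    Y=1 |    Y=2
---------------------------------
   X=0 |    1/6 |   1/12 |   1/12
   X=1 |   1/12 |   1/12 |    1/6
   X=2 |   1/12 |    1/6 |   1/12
I(X;Y) = 0.0850 bits

Mutual information has multiple equivalent forms:
- I(X;Y) = H(X) - H(X|Y)
- I(X;Y) = H(Y) - H(Y|X)
- I(X;Y) = H(X) + H(Y) - H(X,Y)

Computing all quantities:
H(X) = 1.5850, H(Y) = 1.5850, H(X,Y) = 3.0850
H(X|Y) = 1.5000, H(Y|X) = 1.5000

Verification:
H(X) - H(X|Y) = 1.5850 - 1.5000 = 0.0850
H(Y) - H(Y|X) = 1.5850 - 1.5000 = 0.0850
H(X) + H(Y) - H(X,Y) = 1.5850 + 1.5850 - 3.0850 = 0.0850

All forms give I(X;Y) = 0.0850 bits. ✓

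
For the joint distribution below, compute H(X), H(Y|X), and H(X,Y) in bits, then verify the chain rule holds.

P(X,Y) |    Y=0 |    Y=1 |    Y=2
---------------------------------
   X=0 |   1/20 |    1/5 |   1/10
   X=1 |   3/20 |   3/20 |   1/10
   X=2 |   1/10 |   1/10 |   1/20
H(X,Y) = 3.0464, H(X) = 1.5589, H(Y|X) = 1.4876 (all in bits)

Chain rule: H(X,Y) = H(X) + H(Y|X)

Left side — joint entropy directly:
H(X,Y) = -Σ p(x,y) log p(x,y) = 3.0464 bits

Right side — compute H(Y|X) from the conditional distributions:
P(X) = (7/20, 2/5, 1/4), so H(X) = 1.5589 bits
H(Y|X) = Σ_x P(X=x) · H(Y|X=x):
  P(Y|X=0) = (1/7, 4/7, 2/7), H(Y|X=0) = 1.3788, weight P(X=0) = 7/20
  P(Y|X=1) = (3/8, 3/8, 1/4), H(Y|X=1) = 1.5613, weight P(X=1) = 2/5
  P(Y|X=2) = (2/5, 2/5, 1/5), H(Y|X=2) = 1.5219, weight P(X=2) = 1/4
H(Y|X) = 1.4876 bits

H(X) + H(Y|X) = 1.5589 + 1.4876 = 3.0464 bits

Both sides equal 3.0464 bits. ✓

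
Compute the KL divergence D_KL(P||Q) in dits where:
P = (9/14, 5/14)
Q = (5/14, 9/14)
0.0729 dits

KL divergence: D_KL(P||Q) = Σ p(x) log(p(x)/q(x))

Computing term by term:
  x=0: 9/14 × log_10[(9/14)/(5/14)] = 9/14 × 0.2553 = 0.1641
  x=1: 5/14 × log_10[(5/14)/(9/14)] = 5/14 × -0.2553 = -0.0912

D_KL(P||Q) = 0.0729 dits

Note: KL divergence is always non-negative and equals 0 iff P = Q.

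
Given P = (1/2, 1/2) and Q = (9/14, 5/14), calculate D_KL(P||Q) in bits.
0.0614 bits

KL divergence: D_KL(P||Q) = Σ p(x) log(p(x)/q(x))

Computing term by term:
  x=0: 1/2 × log_2[(1/2)/(9/14)] = 1/2 × -0.3626 = -0.1813
  x=1: 1/2 × log_2[(1/2)/(5/14)] = 1/2 × 0.4854 = 0.2427

D_KL(P||Q) = 0.0614 bits

Note: KL divergence is always non-negative and equals 0 iff P = Q.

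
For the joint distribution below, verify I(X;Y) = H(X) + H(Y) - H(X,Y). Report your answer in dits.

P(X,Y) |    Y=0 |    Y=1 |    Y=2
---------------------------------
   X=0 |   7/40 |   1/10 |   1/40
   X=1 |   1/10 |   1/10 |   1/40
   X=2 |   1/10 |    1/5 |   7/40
I(X;Y) = 0.0360 dits

Mutual information has multiple equivalent forms:
- I(X;Y) = H(X) - H(X|Y)
- I(X;Y) = H(Y) - H(Y|X)
- I(X;Y) = H(X) + H(Y) - H(X,Y)

Computing all quantities:
H(X) = 0.4562, H(Y) = 0.4647, H(X,Y) = 0.8848
H(X|Y) = 0.4202, H(Y|X) = 0.4286

Verification:
H(X) - H(X|Y) = 0.4562 - 0.4202 = 0.0360
H(Y) - H(Y|X) = 0.4647 - 0.4286 = 0.0360
H(X) + H(Y) - H(X,Y) = 0.4562 + 0.4647 - 0.8848 = 0.0360

All forms give I(X;Y) = 0.0360 dits. ✓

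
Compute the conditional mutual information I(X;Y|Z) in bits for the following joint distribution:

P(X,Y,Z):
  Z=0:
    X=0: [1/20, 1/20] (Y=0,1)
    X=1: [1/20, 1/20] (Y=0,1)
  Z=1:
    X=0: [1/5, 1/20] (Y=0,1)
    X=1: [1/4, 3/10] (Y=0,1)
0.0638 bits

Conditional mutual information: I(X;Y|Z) = H(X|Z) + H(Y|Z) - H(X,Y|Z)

H(Z) = 0.7219
H(X,Z) = 1.6388 → H(X|Z) = 0.9168
H(Y,Z) = 1.7129 → H(Y|Z) = 0.9910
H(X,Y,Z) = 2.5660 → H(X,Y|Z) = 1.8440

I(X;Y|Z) = 0.9168 + 0.9910 - 1.8440 = 0.0638 bits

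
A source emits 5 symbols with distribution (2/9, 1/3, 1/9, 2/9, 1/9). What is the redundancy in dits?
0.0376 dits

Redundancy measures how far a source is from maximum entropy:
R = H_max - H(X)

Maximum entropy for 5 symbols: H_max = log_10(5) = 0.6990 dits
Actual entropy: H(X) = 0.6614 dits
Redundancy: R = 0.6990 - 0.6614 = 0.0376 dits

This redundancy represents potential for compression: the source could be compressed by 0.0376 dits per symbol.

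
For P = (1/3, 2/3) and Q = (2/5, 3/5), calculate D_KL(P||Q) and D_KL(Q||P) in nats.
D_KL(P||Q) = 0.0095, D_KL(Q||P) = 0.0097

KL divergence is not symmetric: D_KL(P||Q) ≠ D_KL(Q||P) in general.

D_KL(P||Q) = 0.0095 nats
D_KL(Q||P) = 0.0097 nats

No, they are not equal!

This asymmetry is why KL divergence is not a true distance metric.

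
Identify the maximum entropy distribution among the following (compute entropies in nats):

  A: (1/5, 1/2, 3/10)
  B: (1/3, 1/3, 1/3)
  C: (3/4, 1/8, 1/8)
B

For a discrete distribution over n outcomes, entropy is maximized by the uniform distribution.

Computing entropies:
H(A) = 1.0297 nats
H(B) = 1.0986 nats
H(C) = 0.7356 nats

The uniform distribution (where all probabilities equal 1/3) achieves the maximum entropy of log_e(3) = 1.0986 nats.

Distribution B has the highest entropy.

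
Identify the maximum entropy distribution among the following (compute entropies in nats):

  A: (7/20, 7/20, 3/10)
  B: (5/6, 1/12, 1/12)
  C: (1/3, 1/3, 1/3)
C

For a discrete distribution over n outcomes, entropy is maximized by the uniform distribution.

Computing entropies:
H(A) = 1.0961 nats
H(B) = 0.5661 nats
H(C) = 1.0986 nats

The uniform distribution (where all probabilities equal 1/3) achieves the maximum entropy of log_e(3) = 1.0986 nats.

Distribution C has the highest entropy.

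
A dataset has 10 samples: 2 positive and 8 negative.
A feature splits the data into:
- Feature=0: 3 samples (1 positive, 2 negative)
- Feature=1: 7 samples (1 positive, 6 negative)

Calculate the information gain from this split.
0.0323 bits

Information Gain = H(Y) - H(Y|Feature)

Before split:
P(positive) = 2/10 = 0.2000
H(Y) = 0.7219 bits

After split:
Feature=0: H = 0.9183 bits (weight = 3/10)
Feature=1: H = 0.5917 bits (weight = 7/10)
H(Y|Feature) = (3/10)×0.9183 + (7/10)×0.5917 = 0.6897 bits

Information Gain = 0.7219 - 0.6897 = 0.0323 bits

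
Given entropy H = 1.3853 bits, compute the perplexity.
2.6123

Perplexity is 2^H (or exp(H) for natural log).

H = 1.3853 bits
Perplexity = 2^1.3853 = 2.6123

Interpretation: The model's uncertainty is equivalent to choosing uniformly among 2.6 options.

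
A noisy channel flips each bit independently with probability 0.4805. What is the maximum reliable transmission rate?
0.0011 bits

For a binary symmetric channel (BSC) with error probability p:
Capacity C = 1 - H(p) bits per symbol

where H(p) = -p log₂(p) - (1-p) log₂(1-p) is the binary entropy function.

H(0.4805) = 0.9989 bits
C = 1 - 0.9989 = 0.0011 bits per symbol

This means we can reliably transmit up to 0.0011 bits of information per channel use.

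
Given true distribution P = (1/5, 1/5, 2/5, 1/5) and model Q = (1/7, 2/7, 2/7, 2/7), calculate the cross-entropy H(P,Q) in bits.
2.0074 bits

Cross-entropy: H(P,Q) = -Σ p(x) log q(x)

Alternatively: H(P,Q) = H(P) + D_KL(P||Q)
H(P) = 1.9219 bits
D_KL(P||Q) = 0.0854 bits

H(P,Q) = 1.9219 + 0.0854 = 2.0074 bits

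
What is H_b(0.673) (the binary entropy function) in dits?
0.2745 dits

The binary entropy function is:
H(p) = -p log(p) - (1-p) log(1-p)

H(0.673) = -0.673 × log_10(0.673) - 0.327 × log_10(0.327)
H(0.673) = 0.2745 dits

Note: Binary entropy is maximized at p=0.5 (H=1 bit) and minimized at p=0 or p=1 (H=0).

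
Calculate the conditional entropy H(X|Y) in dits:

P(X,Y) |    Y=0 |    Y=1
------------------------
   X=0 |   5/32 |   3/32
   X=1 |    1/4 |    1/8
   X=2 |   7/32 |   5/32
0.4688 dits

Using the chain rule: H(X|Y) = H(X,Y) - H(Y)

First, compute H(X,Y) = 0.7561 dits

Marginal P(Y) = (5/8, 3/8)
H(Y) = 0.2873 dits

H(X|Y) = H(X,Y) - H(Y) = 0.7561 - 0.2873 = 0.4688 dits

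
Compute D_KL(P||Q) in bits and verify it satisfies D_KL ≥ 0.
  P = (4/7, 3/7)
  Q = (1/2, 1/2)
0.0148 bits

KL divergence satisfies the Gibbs inequality: D_KL(P||Q) ≥ 0 for all distributions P, Q.

D_KL(P||Q) = Σ p(x) log(p(x)/q(x))
Term by term:
  x=0: 4/7 × log_2[(4/7)/(1/2)] = 0.1101
  x=1: 3/7 × log_2[(3/7)/(1/2)] = -0.0953
D_KL(P||Q) = 0.0148 bits

D_KL(P||Q) = 0.0148 ≥ 0 ✓

This non-negativity is a fundamental property: relative entropy cannot be negative because it measures how different Q is from P.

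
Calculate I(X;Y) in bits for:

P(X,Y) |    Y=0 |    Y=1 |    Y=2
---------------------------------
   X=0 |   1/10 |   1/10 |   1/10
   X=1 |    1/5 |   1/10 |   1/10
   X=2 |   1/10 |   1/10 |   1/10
0.0200 bits

Mutual information: I(X;Y) = H(X) + H(Y) - H(X,Y)

Marginals:
P(X) = (3/10, 2/5, 3/10), H(X) = 1.5710 bits
P(Y) = (2/5, 3/10, 3/10), H(Y) = 1.5710 bits

Joint entropy: H(X,Y) = 3.1219 bits

I(X;Y) = 1.5710 + 1.5710 - 3.1219 = 0.0200 bits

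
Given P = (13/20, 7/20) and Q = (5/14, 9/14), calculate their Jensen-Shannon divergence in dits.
0.0189 dits

Jensen-Shannon divergence is:
JSD(P||Q) = 0.5 × D_KL(P||M) + 0.5 × D_KL(Q||M)
where M = 0.5 × (P + Q) is the mixture distribution.

M = 0.5 × (13/20, 7/20) + 0.5 × (5/14, 9/14) = (0.503571, 0.496429)

D_KL(P||M) = 0.0189 dits
D_KL(Q||M) = 0.0189 dits

JSD(P||Q) = 0.5 × 0.0189 + 0.5 × 0.0189 = 0.0189 dits

Unlike KL divergence, JSD is symmetric and bounded: 0 ≤ JSD ≤ log(2).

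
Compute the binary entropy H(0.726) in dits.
0.2550 dits

The binary entropy function is:
H(p) = -p log(p) - (1-p) log(1-p)

H(0.726) = -0.726 × log_10(0.726) - 0.274 × log_10(0.274)
H(0.726) = 0.2550 dits

Note: Binary entropy is maximized at p=0.5 (H=1 bit) and minimized at p=0 or p=1 (H=0).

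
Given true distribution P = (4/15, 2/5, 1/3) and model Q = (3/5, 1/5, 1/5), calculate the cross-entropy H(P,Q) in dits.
0.5717 dits

Cross-entropy: H(P,Q) = -Σ p(x) log q(x)

Alternatively: H(P,Q) = H(P) + D_KL(P||Q)
H(P) = 0.4713 dits
D_KL(P||Q) = 0.1004 dits

H(P,Q) = 0.4713 + 0.1004 = 0.5717 dits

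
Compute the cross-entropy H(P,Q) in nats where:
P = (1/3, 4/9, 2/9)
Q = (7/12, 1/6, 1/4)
1.2841 nats

Cross-entropy: H(P,Q) = -Σ p(x) log q(x)

Alternatively: H(P,Q) = H(P) + D_KL(P||Q)
H(P) = 1.0609 nats
D_KL(P||Q) = 0.2232 nats

H(P,Q) = 1.0609 + 0.2232 = 1.2841 nats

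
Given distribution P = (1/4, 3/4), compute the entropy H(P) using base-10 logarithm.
0.2442 dits

Shannon entropy is H(X) = -Σ p(x) log p(x).

For P = (1/4, 3/4):
H = -1/4 × log_10(1/4) -3/4 × log_10(3/4)
H = 0.2442 dits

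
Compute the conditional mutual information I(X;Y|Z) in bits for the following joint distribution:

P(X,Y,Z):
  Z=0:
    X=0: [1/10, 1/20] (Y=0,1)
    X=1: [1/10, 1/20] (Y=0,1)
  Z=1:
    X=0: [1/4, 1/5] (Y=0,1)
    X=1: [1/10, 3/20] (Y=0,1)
0.0113 bits

Conditional mutual information: I(X;Y|Z) = H(X|Z) + H(Y|Z) - H(X,Y|Z)

H(Z) = 0.8813
H(X,Z) = 1.8395 → H(X|Z) = 0.9582
H(Y,Z) = 1.8568 → H(Y|Z) = 0.9755
H(X,Y,Z) = 2.8037 → H(X,Y|Z) = 1.9224

I(X;Y|Z) = 0.9582 + 0.9755 - 1.9224 = 0.0113 bits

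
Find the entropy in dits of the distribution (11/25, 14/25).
0.2979 dits

Shannon entropy is H(X) = -Σ p(x) log p(x).

For P = (11/25, 14/25):
H = -11/25 × log_10(11/25) -14/25 × log_10(14/25)
H = 0.2979 dits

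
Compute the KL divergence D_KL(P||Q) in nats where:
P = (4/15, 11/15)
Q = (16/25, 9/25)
0.2883 nats

KL divergence: D_KL(P||Q) = Σ p(x) log(p(x)/q(x))

Computing term by term:
  x=0: 4/15 × log_e[(4/15)/(16/25)] = 4/15 × -0.8755 = -0.2335
  x=1: 11/15 × log_e[(11/15)/(9/25)] = 11/15 × 0.7115 = 0.5218

D_KL(P||Q) = 0.2883 nats

Note: KL divergence is always non-negative and equals 0 iff P = Q.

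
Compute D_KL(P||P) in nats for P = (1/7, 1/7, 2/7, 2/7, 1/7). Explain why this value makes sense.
0.0000 nats

KL divergence satisfies the Gibbs inequality: D_KL(P||Q) ≥ 0 for all distributions P, Q.

D_KL(P||Q) = Σ p(x) log(p(x)/q(x))
Each term is p(x) × log_e(p(x)/p(x)) = p(x) × log_e(1) = 0, so the sum is 0.
D_KL(P||Q) = 0.0000 nats

When P = Q, the KL divergence is exactly 0, as there is no 'divergence' between identical distributions.

This non-negativity is a fundamental property: relative entropy cannot be negative because it measures how different Q is from P.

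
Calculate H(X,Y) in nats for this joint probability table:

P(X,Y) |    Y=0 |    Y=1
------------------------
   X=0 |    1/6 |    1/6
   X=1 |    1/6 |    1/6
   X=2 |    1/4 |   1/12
1.7482 nats

Joint entropy is H(X,Y) = -Σ_{x,y} p(x,y) log p(x,y).

Summing over all non-zero entries:
H(X,Y) = -[1/6·log_e(1/6) + 1/6·log_e(1/6) + 1/6·log_e(1/6) + 1/6·log_e(1/6) + 1/4·log_e(1/4) + 1/12·log_e(1/12)]
H(X,Y) = 1.7482 nats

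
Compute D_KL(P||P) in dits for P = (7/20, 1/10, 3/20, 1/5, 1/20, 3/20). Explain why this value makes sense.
0.0000 dits

KL divergence satisfies the Gibbs inequality: D_KL(P||Q) ≥ 0 for all distributions P, Q.

D_KL(P||Q) = Σ p(x) log(p(x)/q(x))
Each term is p(x) × log_10(p(x)/p(x)) = p(x) × log_10(1) = 0, so the sum is 0.
D_KL(P||Q) = 0.0000 dits

When P = Q, the KL divergence is exactly 0, as there is no 'divergence' between identical distributions.

This non-negativity is a fundamental property: relative entropy cannot be negative because it measures how different Q is from P.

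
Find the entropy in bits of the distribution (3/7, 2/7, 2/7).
1.5567 bits

Shannon entropy is H(X) = -Σ p(x) log p(x).

For P = (3/7, 2/7, 2/7):
H = -3/7 × log_2(3/7) -2/7 × log_2(2/7) -2/7 × log_2(2/7)
H = 1.5567 bits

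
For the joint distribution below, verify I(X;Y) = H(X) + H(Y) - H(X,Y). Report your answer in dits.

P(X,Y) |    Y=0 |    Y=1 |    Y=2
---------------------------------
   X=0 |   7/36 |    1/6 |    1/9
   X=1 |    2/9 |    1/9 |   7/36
I(X;Y) = 0.0072 dits

Mutual information has multiple equivalent forms:
- I(X;Y) = H(X) - H(X|Y)
- I(X;Y) = H(Y) - H(Y|X)
- I(X;Y) = H(X) + H(Y) - H(X,Y)

Computing all quantities:
H(X) = 0.3004, H(Y) = 0.4703, H(X,Y) = 0.7635
H(X|Y) = 0.2932, H(Y|X) = 0.4631

Verification:
H(X) - H(X|Y) = 0.3004 - 0.2932 = 0.0072
H(Y) - H(Y|X) = 0.4703 - 0.4631 = 0.0072
H(X) + H(Y) - H(X,Y) = 0.3004 + 0.4703 - 0.7635 = 0.0072

All forms give I(X;Y) = 0.0072 dits. ✓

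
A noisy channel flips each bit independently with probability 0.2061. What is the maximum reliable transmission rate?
0.2660 bits

For a binary symmetric channel (BSC) with error probability p:
Capacity C = 1 - H(p) bits per symbol

where H(p) = -p log₂(p) - (1-p) log₂(1-p) is the binary entropy function.

H(0.2061) = 0.7340 bits
C = 1 - 0.7340 = 0.2660 bits per symbol

This means we can reliably transmit up to 0.2660 bits of information per channel use.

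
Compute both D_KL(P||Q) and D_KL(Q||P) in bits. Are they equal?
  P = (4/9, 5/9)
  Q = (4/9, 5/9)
D_KL(P||Q) = 0.0000, D_KL(Q||P) = 0.0000

KL divergence is not symmetric: D_KL(P||Q) ≠ D_KL(Q||P) in general.

D_KL(P||Q) = 0.0000 bits
D_KL(Q||P) = 0.0000 bits

In this case they happen to be equal (to 4 decimal places).

This asymmetry is why KL divergence is not a true distance metric.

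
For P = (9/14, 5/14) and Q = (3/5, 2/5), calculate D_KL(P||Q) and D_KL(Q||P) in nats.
D_KL(P||Q) = 0.0039, D_KL(Q||P) = 0.0039

KL divergence is not symmetric: D_KL(P||Q) ≠ D_KL(Q||P) in general.

D_KL(P||Q) = 0.0039 nats
D_KL(Q||P) = 0.0039 nats

In this case they happen to be equal (to 4 decimal places).

This asymmetry is why KL divergence is not a true distance metric.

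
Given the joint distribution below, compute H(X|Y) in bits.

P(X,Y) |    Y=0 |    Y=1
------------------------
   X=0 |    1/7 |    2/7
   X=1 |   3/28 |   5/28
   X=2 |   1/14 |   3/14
1.5488 bits

Using the chain rule: H(X|Y) = H(X,Y) - H(Y)

First, compute H(X,Y) = 2.4547 bits

Marginal P(Y) = (9/28, 19/28)
H(Y) = 0.9059 bits

H(X|Y) = H(X,Y) - H(Y) = 2.4547 - 0.9059 = 1.5488 bits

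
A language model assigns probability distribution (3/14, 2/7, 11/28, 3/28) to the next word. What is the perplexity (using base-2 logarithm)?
3.6488

Perplexity is 2^H (or exp(H) for natural log).

First, H = -Σ p log p = 1.8674 bits
Perplexity = 2^1.8674 = 3.6488

Interpretation: The model's uncertainty is equivalent to choosing uniformly among 3.6 options.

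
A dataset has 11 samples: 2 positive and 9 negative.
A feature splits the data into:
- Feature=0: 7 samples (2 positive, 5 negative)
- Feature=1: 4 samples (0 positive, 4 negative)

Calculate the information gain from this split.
0.1348 bits

Information Gain = H(Y) - H(Y|Feature)

Before split:
P(positive) = 2/11 = 0.1818
H(Y) = 0.6840 bits

After split:
Feature=0: H = 0.8631 bits (weight = 7/11)
Feature=1: H = 0.0000 bits (weight = 4/11)
H(Y|Feature) = (7/11)×0.8631 + (4/11)×0.0000 = 0.5493 bits

Information Gain = 0.6840 - 0.5493 = 0.1348 bits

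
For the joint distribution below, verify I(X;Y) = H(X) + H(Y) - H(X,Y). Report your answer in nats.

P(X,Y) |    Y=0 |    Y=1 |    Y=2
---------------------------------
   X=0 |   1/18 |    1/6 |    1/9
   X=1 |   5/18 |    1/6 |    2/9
I(X;Y) = 0.0431 nats

Mutual information has multiple equivalent forms:
- I(X;Y) = H(X) - H(X|Y)
- I(X;Y) = H(Y) - H(Y|X)
- I(X;Y) = H(X) + H(Y) - H(X,Y)

Computing all quantities:
H(X) = 0.6365, H(Y) = 1.0986, H(X,Y) = 1.6920
H(X|Y) = 0.5934, H(Y|X) = 1.0555

Verification:
H(X) - H(X|Y) = 0.6365 - 0.5934 = 0.0431
H(Y) - H(Y|X) = 1.0986 - 1.0555 = 0.0431
H(X) + H(Y) - H(X,Y) = 0.6365 + 1.0986 - 1.6920 = 0.0431

All forms give I(X;Y) = 0.0431 nats. ✓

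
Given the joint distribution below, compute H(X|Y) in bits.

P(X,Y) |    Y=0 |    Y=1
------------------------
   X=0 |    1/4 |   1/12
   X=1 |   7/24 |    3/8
0.8529 bits

Using the chain rule: H(X|Y) = H(X,Y) - H(Y)

First, compute H(X,Y) = 1.8479 bits

Marginal P(Y) = (13/24, 11/24)
H(Y) = 0.9950 bits

H(X|Y) = H(X,Y) - H(Y) = 1.8479 - 0.9950 = 0.8529 bits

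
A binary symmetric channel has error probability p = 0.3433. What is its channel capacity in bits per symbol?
0.0721 bits

For a binary symmetric channel (BSC) with error probability p:
Capacity C = 1 - H(p) bits per symbol

where H(p) = -p log₂(p) - (1-p) log₂(1-p) is the binary entropy function.

H(0.3433) = 0.9279 bits
C = 1 - 0.9279 = 0.0721 bits per symbol

This means we can reliably transmit up to 0.0721 bits of information per channel use.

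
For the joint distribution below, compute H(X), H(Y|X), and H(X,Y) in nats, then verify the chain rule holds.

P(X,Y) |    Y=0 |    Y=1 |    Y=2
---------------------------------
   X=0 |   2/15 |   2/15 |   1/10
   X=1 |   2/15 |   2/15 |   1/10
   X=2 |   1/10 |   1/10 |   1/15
H(X,Y) = 2.1762, H(X) = 1.0882, H(Y|X) = 1.0880 (all in nats)

Chain rule: H(X,Y) = H(X) + H(Y|X)

Left side — joint entropy directly:
H(X,Y) = -Σ p(x,y) log p(x,y) = 2.1762 nats

Right side — compute H(Y|X) from the conditional distributions:
P(X) = (11/30, 11/30, 4/15), so H(X) = 1.0882 nats
H(Y|X) = Σ_x P(X=x) · H(Y|X=x):
  P(Y|X=0) = (4/11, 4/11, 3/11), H(Y|X=0) = 1.0901, weight P(X=0) = 11/30
  P(Y|X=1) = (4/11, 4/11, 3/11), H(Y|X=1) = 1.0901, weight P(X=1) = 11/30
  P(Y|X=2) = (3/8, 3/8, 1/4), H(Y|X=2) = 1.0822, weight P(X=2) = 4/15
H(Y|X) = 1.0880 nats

H(X) + H(Y|X) = 1.0882 + 1.0880 = 2.1762 nats

Both sides equal 2.1762 nats. ✓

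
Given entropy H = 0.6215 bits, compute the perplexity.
1.5385

Perplexity is 2^H (or exp(H) for natural log).

H = 0.6215 bits
Perplexity = 2^0.6215 = 1.5385

Interpretation: The model's uncertainty is equivalent to choosing uniformly among 1.5 options.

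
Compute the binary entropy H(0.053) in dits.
0.0900 dits

The binary entropy function is:
H(p) = -p log(p) - (1-p) log(1-p)

H(0.053) = -0.053 × log_10(0.053) - 0.947 × log_10(0.947)
H(0.053) = 0.0900 dits

Note: Binary entropy is maximized at p=0.5 (H=1 bit) and minimized at p=0 or p=1 (H=0).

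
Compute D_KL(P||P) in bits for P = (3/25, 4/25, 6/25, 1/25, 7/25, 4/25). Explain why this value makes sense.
0.0000 bits

KL divergence satisfies the Gibbs inequality: D_KL(P||Q) ≥ 0 for all distributions P, Q.

D_KL(P||Q) = Σ p(x) log(p(x)/q(x))
Each term is p(x) × log_2(p(x)/p(x)) = p(x) × log_2(1) = 0, so the sum is 0.
D_KL(P||Q) = 0.0000 bits

When P = Q, the KL divergence is exactly 0, as there is no 'divergence' between identical distributions.

This non-negativity is a fundamental property: relative entropy cannot be negative because it measures how different Q is from P.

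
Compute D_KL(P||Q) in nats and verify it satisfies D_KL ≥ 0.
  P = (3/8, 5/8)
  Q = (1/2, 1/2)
0.0316 nats

KL divergence satisfies the Gibbs inequality: D_KL(P||Q) ≥ 0 for all distributions P, Q.

D_KL(P||Q) = Σ p(x) log(p(x)/q(x))
Term by term:
  x=0: 3/8 × log_e[(3/8)/(1/2)] = -0.1079
  x=1: 5/8 × log_e[(5/8)/(1/2)] = 0.1395
D_KL(P||Q) = 0.0316 nats

D_KL(P||Q) = 0.0316 ≥ 0 ✓

This non-negativity is a fundamental property: relative entropy cannot be negative because it measures how different Q is from P.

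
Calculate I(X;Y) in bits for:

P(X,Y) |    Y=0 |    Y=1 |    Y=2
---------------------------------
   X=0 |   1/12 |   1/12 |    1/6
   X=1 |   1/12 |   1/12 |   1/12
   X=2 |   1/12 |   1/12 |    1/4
0.0325 bits

Mutual information: I(X;Y) = H(X) + H(Y) - H(X,Y)

Marginals:
P(X) = (1/3, 1/4, 5/12), H(X) = 1.5546 bits
P(Y) = (1/4, 1/4, 1/2), H(Y) = 1.5000 bits

Joint entropy: H(X,Y) = 3.0221 bits

I(X;Y) = 1.5546 + 1.5000 - 3.0221 = 0.0325 bits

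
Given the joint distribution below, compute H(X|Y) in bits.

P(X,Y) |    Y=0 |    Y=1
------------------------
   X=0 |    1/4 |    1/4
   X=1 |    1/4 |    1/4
1.0000 bits

Using the chain rule: H(X|Y) = H(X,Y) - H(Y)

First, compute H(X,Y) = 2.0000 bits

Marginal P(Y) = (1/2, 1/2)
H(Y) = 1.0000 bits

H(X|Y) = H(X,Y) - H(Y) = 2.0000 - 1.0000 = 1.0000 bits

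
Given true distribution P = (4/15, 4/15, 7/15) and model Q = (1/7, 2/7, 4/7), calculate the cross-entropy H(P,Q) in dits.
0.4839 dits

Cross-entropy: H(P,Q) = -Σ p(x) log q(x)

Alternatively: H(P,Q) = H(P) + D_KL(P||Q)
H(P) = 0.4606 dits
D_KL(P||Q) = 0.0232 dits

H(P,Q) = 0.4606 + 0.0232 = 0.4839 dits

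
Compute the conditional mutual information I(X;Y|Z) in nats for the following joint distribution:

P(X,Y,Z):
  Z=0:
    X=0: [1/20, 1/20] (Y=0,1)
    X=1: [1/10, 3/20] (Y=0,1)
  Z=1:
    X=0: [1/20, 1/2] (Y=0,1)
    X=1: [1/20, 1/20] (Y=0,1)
0.0436 nats

Conditional mutual information: I(X;Y|Z) = H(X|Z) + H(Y|Z) - H(X,Y|Z)

H(Z) = 0.6474
H(X,Z) = 1.1359 → H(X|Z) = 0.4885
H(Y,Z) = 1.1655 → H(Y|Z) = 0.5181
H(X,Y,Z) = 1.6103 → H(X,Y|Z) = 0.9629

I(X;Y|Z) = 0.4885 + 0.5181 - 0.9629 = 0.0436 nats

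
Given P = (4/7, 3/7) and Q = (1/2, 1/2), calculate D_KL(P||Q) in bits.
0.0148 bits

KL divergence: D_KL(P||Q) = Σ p(x) log(p(x)/q(x))

Computing term by term:
  x=0: 4/7 × log_2[(4/7)/(1/2)] = 4/7 × 0.1926 = 0.1101
  x=1: 3/7 × log_2[(3/7)/(1/2)] = 3/7 × -0.2224 = -0.0953

D_KL(P||Q) = 0.0148 bits

Note: KL divergence is always non-negative and equals 0 iff P = Q.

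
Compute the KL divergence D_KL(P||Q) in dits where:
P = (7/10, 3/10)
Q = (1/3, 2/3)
0.1215 dits

KL divergence: D_KL(P||Q) = Σ p(x) log(p(x)/q(x))

Computing term by term:
  x=0: 7/10 × log_10[(7/10)/(1/3)] = 7/10 × 0.3222 = 0.2256
  x=1: 3/10 × log_10[(3/10)/(2/3)] = 3/10 × -0.3468 = -0.1040

D_KL(P||Q) = 0.1215 dits

Note: KL divergence is always non-negative and equals 0 iff P = Q.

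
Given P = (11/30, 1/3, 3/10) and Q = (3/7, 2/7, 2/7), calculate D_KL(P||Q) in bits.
0.0127 bits

KL divergence: D_KL(P||Q) = Σ p(x) log(p(x)/q(x))

Computing term by term:
  x=0: 11/30 × log_2[(11/30)/(3/7)] = 11/30 × -0.2251 = -0.0825
  x=1: 1/3 × log_2[(1/3)/(2/7)] = 1/3 × 0.2224 = 0.0741
  x=2: 3/10 × log_2[(3/10)/(2/7)] = 3/10 × 0.0704 = 0.0211

D_KL(P||Q) = 0.0127 bits

Note: KL divergence is always non-negative and equals 0 iff P = Q.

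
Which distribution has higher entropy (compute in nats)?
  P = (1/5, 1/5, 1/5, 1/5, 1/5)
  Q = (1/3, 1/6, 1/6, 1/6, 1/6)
P

Computing entropies in nats:
H(P) = 1.6094
H(Q) = 1.5607

Distribution P has higher entropy.

Intuition: The distribution closer to uniform (more spread out) has higher entropy.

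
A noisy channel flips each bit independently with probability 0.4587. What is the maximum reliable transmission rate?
0.0049 bits

For a binary symmetric channel (BSC) with error probability p:
Capacity C = 1 - H(p) bits per symbol

where H(p) = -p log₂(p) - (1-p) log₂(1-p) is the binary entropy function.

H(0.4587) = 0.9951 bits
C = 1 - 0.9951 = 0.0049 bits per symbol

This means we can reliably transmit up to 0.0049 bits of information per channel use.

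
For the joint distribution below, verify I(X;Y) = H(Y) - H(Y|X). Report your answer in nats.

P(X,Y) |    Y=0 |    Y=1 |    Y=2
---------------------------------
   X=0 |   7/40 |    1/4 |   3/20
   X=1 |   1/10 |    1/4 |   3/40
I(X;Y) = 0.0118 nats

Mutual information has multiple equivalent forms:
- I(X;Y) = H(X) - H(X|Y)
- I(X;Y) = H(Y) - H(Y|X)
- I(X;Y) = H(X) + H(Y) - H(X,Y)

Computing all quantities:
H(X) = 0.6819, H(Y) = 1.0372, H(X,Y) = 1.7073
H(X|Y) = 0.6700, H(Y|X) = 1.0254

Verification:
H(X) - H(X|Y) = 0.6819 - 0.6700 = 0.0118
H(Y) - H(Y|X) = 1.0372 - 1.0254 = 0.0118
H(X) + H(Y) - H(X,Y) = 0.6819 + 1.0372 - 1.7073 = 0.0118

All forms give I(X;Y) = 0.0118 nats. ✓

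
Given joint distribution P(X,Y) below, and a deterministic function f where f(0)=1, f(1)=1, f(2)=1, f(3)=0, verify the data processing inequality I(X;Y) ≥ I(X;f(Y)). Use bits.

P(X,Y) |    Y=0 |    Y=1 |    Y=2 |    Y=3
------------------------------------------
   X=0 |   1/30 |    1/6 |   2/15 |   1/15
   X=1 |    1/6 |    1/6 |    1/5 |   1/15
I(X;Y) = 0.0506, I(X;f(Y)) = 0.0045, inequality holds: 0.0506 ≥ 0.0045

Data Processing Inequality: For any Markov chain X → Y → Z, we have I(X;Y) ≥ I(X;Z).

Here Z = f(Y) is a deterministic function of Y, forming X → Y → Z.

Original I(X;Y) = 0.0506 bits

After applying f:
P(X,Z) where Z=f(Y):
- P(X,Z=0) = P(X,Y=3)
- P(X,Z=1) = P(X,Y=0) + P(X,Y=1) + P(X,Y=2)

I(X;Z) = I(X;f(Y)) = 0.0045 bits

Verification: 0.0506 ≥ 0.0045 ✓

Information cannot be created by processing; the function f can only lose information about X.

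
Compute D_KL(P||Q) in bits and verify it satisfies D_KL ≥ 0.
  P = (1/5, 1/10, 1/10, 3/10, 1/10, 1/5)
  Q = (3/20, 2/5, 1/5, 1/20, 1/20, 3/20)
0.7415 bits

KL divergence satisfies the Gibbs inequality: D_KL(P||Q) ≥ 0 for all distributions P, Q.

D_KL(P||Q) = Σ p(x) log(p(x)/q(x))
Term by term:
  x=0: 1/5 × log_2[(1/5)/(3/20)] = 0.0830
  x=1: 1/10 × log_2[(1/10)/(2/5)] = -0.2000
  x=2: 1/10 × log_2[(1/10)/(1/5)] = -0.1000
  x=3: 3/10 × log_2[(3/10)/(1/20)] = 0.7755
  x=4: 1/10 × log_2[(1/10)/(1/20)] = 0.1000
  x=5: 1/5 × log_2[(1/5)/(3/20)] = 0.0830
D_KL(P||Q) = 0.7415 bits

D_KL(P||Q) = 0.7415 ≥ 0 ✓

This non-negativity is a fundamental property: relative entropy cannot be negative because it measures how different Q is from P.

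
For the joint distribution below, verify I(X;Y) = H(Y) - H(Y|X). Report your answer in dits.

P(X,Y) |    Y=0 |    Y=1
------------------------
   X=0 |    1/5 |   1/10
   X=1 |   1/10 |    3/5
I(X;Y) = 0.0577 dits

Mutual information has multiple equivalent forms:
- I(X;Y) = H(X) - H(X|Y)
- I(X;Y) = H(Y) - H(Y|X)
- I(X;Y) = H(X) + H(Y) - H(X,Y)

Computing all quantities:
H(X) = 0.2653, H(Y) = 0.2653, H(X,Y) = 0.4729
H(X|Y) = 0.2076, H(Y|X) = 0.2076

Verification:
H(X) - H(X|Y) = 0.2653 - 0.2076 = 0.0577
H(Y) - H(Y|X) = 0.2653 - 0.2076 = 0.0577
H(X) + H(Y) - H(X,Y) = 0.2653 + 0.2653 - 0.4729 = 0.0577

All forms give I(X;Y) = 0.0577 dits. ✓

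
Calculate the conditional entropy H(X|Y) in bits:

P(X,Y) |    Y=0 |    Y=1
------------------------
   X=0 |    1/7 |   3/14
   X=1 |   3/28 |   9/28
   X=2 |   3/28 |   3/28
1.4991 bits

Using the chain rule: H(X|Y) = H(X,Y) - H(Y)

First, compute H(X,Y) = 2.4394 bits

Marginal P(Y) = (5/14, 9/14)
H(Y) = 0.9403 bits

H(X|Y) = H(X,Y) - H(Y) = 2.4394 - 0.9403 = 1.4991 bits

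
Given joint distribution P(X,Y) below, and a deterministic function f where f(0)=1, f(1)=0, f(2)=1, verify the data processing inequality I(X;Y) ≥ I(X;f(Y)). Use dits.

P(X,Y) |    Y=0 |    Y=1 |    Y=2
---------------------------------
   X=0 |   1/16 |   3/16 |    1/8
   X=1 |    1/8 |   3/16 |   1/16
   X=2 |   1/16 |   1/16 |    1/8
I(X;Y) = 0.0231, I(X;f(Y)) = 0.0108, inequality holds: 0.0231 ≥ 0.0108

Data Processing Inequality: For any Markov chain X → Y → Z, we have I(X;Y) ≥ I(X;Z).

Here Z = f(Y) is a deterministic function of Y, forming X → Y → Z.

Original I(X;Y) = 0.0231 dits

After applying f:
P(X,Z) where Z=f(Y):
- P(X,Z=0) = P(X,Y=1)
- P(X,Z=1) = P(X,Y=0) + P(X,Y=2)

I(X;Z) = I(X;f(Y)) = 0.0108 dits

Verification: 0.0231 ≥ 0.0108 ✓

Information cannot be created by processing; the function f can only lose information about X.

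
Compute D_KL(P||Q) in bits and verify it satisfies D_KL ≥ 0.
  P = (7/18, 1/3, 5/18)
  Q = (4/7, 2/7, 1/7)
0.1247 bits

KL divergence satisfies the Gibbs inequality: D_KL(P||Q) ≥ 0 for all distributions P, Q.

D_KL(P||Q) = Σ p(x) log(p(x)/q(x))
Term by term:
  x=0: 7/18 × log_2[(7/18)/(4/7)] = -0.2159
  x=1: 1/3 × log_2[(1/3)/(2/7)] = 0.0741
  x=2: 5/18 × log_2[(5/18)/(1/7)] = 0.2665
D_KL(P||Q) = 0.1247 bits

D_KL(P||Q) = 0.1247 ≥ 0 ✓

This non-negativity is a fundamental property: relative entropy cannot be negative because it measures how different Q is from P.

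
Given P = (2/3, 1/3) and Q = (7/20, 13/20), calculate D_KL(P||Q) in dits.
0.0899 dits

KL divergence: D_KL(P||Q) = Σ p(x) log(p(x)/q(x))

Computing term by term:
  x=0: 2/3 × log_10[(2/3)/(7/20)] = 2/3 × 0.2798 = 0.1866
  x=1: 1/3 × log_10[(1/3)/(13/20)] = 1/3 × -0.2900 = -0.0967

D_KL(P||Q) = 0.0899 dits

Note: KL divergence is always non-negative and equals 0 iff P = Q.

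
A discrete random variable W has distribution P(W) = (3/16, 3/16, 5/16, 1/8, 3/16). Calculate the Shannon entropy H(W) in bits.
2.2579 bits

Shannon entropy is H(X) = -Σ p(x) log p(x).

For P = (3/16, 3/16, 5/16, 1/8, 3/16):
H = -3/16 × log_2(3/16) -3/16 × log_2(3/16) -5/16 × log_2(5/16) -1/8 × log_2(1/8) -3/16 × log_2(3/16)
H = 2.2579 bits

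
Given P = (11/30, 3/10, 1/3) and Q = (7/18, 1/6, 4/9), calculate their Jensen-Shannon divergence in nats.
0.0138 nats

Jensen-Shannon divergence is:
JSD(P||Q) = 0.5 × D_KL(P||M) + 0.5 × D_KL(Q||M)
where M = 0.5 × (P + Q) is the mixture distribution.

M = 0.5 × (11/30, 3/10, 1/3) + 0.5 × (7/18, 1/6, 4/9) = (0.377778, 7/30, 7/18)

D_KL(P||M) = 0.0131 nats
D_KL(Q||M) = 0.0145 nats

JSD(P||Q) = 0.5 × 0.0131 + 0.5 × 0.0145 = 0.0138 nats

Unlike KL divergence, JSD is symmetric and bounded: 0 ≤ JSD ≤ log(2).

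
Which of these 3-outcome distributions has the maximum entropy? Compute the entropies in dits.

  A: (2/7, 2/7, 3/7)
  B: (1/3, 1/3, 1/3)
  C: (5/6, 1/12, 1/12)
B

For a discrete distribution over n outcomes, entropy is maximized by the uniform distribution.

Computing entropies:
H(A) = 0.4686 dits
H(B) = 0.4771 dits
H(C) = 0.2458 dits

The uniform distribution (where all probabilities equal 1/3) achieves the maximum entropy of log_10(3) = 0.4771 dits.

Distribution B has the highest entropy.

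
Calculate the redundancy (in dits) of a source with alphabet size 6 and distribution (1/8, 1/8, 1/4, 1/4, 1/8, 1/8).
0.0256 dits

Redundancy measures how far a source is from maximum entropy:
R = H_max - H(X)

Maximum entropy for 6 symbols: H_max = log_10(6) = 0.7782 dits
Actual entropy: H(X) = 0.7526 dits
Redundancy: R = 0.7782 - 0.7526 = 0.0256 dits

This redundancy represents potential for compression: the source could be compressed by 0.0256 dits per symbol.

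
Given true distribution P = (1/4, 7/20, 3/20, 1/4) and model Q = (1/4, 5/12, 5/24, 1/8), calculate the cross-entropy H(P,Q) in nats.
1.4081 nats

Cross-entropy: H(P,Q) = -Σ p(x) log q(x)

Alternatively: H(P,Q) = H(P) + D_KL(P||Q)
H(P) = 1.3452 nats
D_KL(P||Q) = 0.0630 nats

H(P,Q) = 1.3452 + 0.0630 = 1.4081 nats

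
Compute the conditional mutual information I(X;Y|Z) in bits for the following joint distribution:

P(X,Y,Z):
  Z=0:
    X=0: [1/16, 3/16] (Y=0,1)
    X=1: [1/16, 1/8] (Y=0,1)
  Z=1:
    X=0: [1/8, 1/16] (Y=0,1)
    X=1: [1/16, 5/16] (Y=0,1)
0.1032 bits

Conditional mutual information: I(X;Y|Z) = H(X|Z) + H(Y|Z) - H(X,Y|Z)

H(Z) = 0.9887
H(X,Z) = 1.9363 → H(X|Z) = 0.9476
H(Y,Z) = 1.8829 → H(Y|Z) = 0.8942
H(X,Y,Z) = 2.7272 → H(X,Y|Z) = 1.7385

I(X;Y|Z) = 0.9476 + 0.8942 - 1.7385 = 0.1032 bits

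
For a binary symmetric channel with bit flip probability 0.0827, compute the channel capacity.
0.5884 bits

For a binary symmetric channel (BSC) with error probability p:
Capacity C = 1 - H(p) bits per symbol

where H(p) = -p log₂(p) - (1-p) log₂(1-p) is the binary entropy function.

H(0.0827) = 0.4116 bits
C = 1 - 0.4116 = 0.5884 bits per symbol

This means we can reliably transmit up to 0.5884 bits of information per channel use.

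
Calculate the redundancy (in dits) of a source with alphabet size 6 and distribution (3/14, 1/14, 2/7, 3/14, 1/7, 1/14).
0.0515 dits

Redundancy measures how far a source is from maximum entropy:
R = H_max - H(X)

Maximum entropy for 6 symbols: H_max = log_10(6) = 0.7782 dits
Actual entropy: H(X) = 0.7266 dits
Redundancy: R = 0.7782 - 0.7266 = 0.0515 dits

This redundancy represents potential for compression: the source could be compressed by 0.0515 dits per symbol.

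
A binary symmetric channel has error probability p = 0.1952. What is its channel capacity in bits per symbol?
0.2878 bits

For a binary symmetric channel (BSC) with error probability p:
Capacity C = 1 - H(p) bits per symbol

where H(p) = -p log₂(p) - (1-p) log₂(1-p) is the binary entropy function.

H(0.1952) = 0.7122 bits
C = 1 - 0.7122 = 0.2878 bits per symbol

This means we can reliably transmit up to 0.2878 bits of information per channel use.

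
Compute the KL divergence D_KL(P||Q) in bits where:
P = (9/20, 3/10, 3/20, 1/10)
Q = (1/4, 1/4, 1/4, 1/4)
0.2178 bits

KL divergence: D_KL(P||Q) = Σ p(x) log(p(x)/q(x))

Computing term by term:
  x=0: 9/20 × log_2[(9/20)/(1/4)] = 9/20 × 0.8480 = 0.3816
  x=1: 3/10 × log_2[(3/10)/(1/4)] = 3/10 × 0.2630 = 0.0789
  x=2: 3/20 × log_2[(3/20)/(1/4)] = 3/20 × -0.7370 = -0.1105
  x=3: 1/10 × log_2[(1/10)/(1/4)] = 1/10 × -1.3219 = -0.1322

D_KL(P||Q) = 0.2178 bits

Note: KL divergence is always non-negative and equals 0 iff P = Q.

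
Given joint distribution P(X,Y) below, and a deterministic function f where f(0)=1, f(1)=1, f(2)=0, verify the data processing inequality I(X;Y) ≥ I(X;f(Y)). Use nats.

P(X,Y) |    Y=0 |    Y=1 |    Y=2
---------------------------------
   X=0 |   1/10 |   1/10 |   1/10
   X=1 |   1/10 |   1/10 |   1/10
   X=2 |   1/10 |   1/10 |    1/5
I(X;Y) = 0.0138, I(X;f(Y)) = 0.0138, inequality holds: 0.0138 ≥ 0.0138

Data Processing Inequality: For any Markov chain X → Y → Z, we have I(X;Y) ≥ I(X;Z).

Here Z = f(Y) is a deterministic function of Y, forming X → Y → Z.

Original I(X;Y) = 0.0138 nats

After applying f:
P(X,Z) where Z=f(Y):
- P(X,Z=0) = P(X,Y=2)
- P(X,Z=1) = P(X,Y=0) + P(X,Y=1)

I(X;Z) = I(X;f(Y)) = 0.0138 nats

Verification: 0.0138 ≥ 0.0138 ✓

Information cannot be created by processing; the function f can only lose information about X.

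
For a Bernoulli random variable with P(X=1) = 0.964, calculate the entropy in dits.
0.0673 dits

The binary entropy function is:
H(p) = -p log(p) - (1-p) log(1-p)

H(0.964) = -0.964 × log_10(0.964) - 0.036 × log_10(0.036)
H(0.964) = 0.0673 dits

Note: Binary entropy is maximized at p=0.5 (H=1 bit) and minimized at p=0 or p=1 (H=0).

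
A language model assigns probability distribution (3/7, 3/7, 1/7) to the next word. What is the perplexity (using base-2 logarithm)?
2.7298

Perplexity is 2^H (or exp(H) for natural log).

First, H = -Σ p log p = 1.4488 bits
Perplexity = 2^1.4488 = 2.7298

Interpretation: The model's uncertainty is equivalent to choosing uniformly among 2.7 options.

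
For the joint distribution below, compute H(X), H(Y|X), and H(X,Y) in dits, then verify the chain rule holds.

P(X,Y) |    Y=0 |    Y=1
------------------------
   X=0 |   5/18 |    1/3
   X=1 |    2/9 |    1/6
H(X,Y) = 0.5884, H(X) = 0.2902, H(Y|X) = 0.2982 (all in dits)

Chain rule: H(X,Y) = H(X) + H(Y|X)

Left side — joint entropy directly:
H(X,Y) = -Σ p(x,y) log p(x,y) = 0.5884 dits

Right side — compute H(Y|X) from the conditional distributions:
P(X) = (11/18, 7/18), so H(X) = 0.2902 dits
H(Y|X) = Σ_x P(X=x) · H(Y|X=x):
  P(Y|X=0) = (5/11, 6/11), H(Y|X=0) = 0.2992, weight P(X=0) = 11/18
  P(Y|X=1) = (4/7, 3/7), H(Y|X=1) = 0.2966, weight P(X=1) = 7/18
H(Y|X) = 0.2982 dits

H(X) + H(Y|X) = 0.2902 + 0.2982 = 0.5884 dits

Both sides equal 0.5884 dits. ✓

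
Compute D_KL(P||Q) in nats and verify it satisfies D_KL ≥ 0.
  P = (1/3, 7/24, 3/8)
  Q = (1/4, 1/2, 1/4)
0.0907 nats

KL divergence satisfies the Gibbs inequality: D_KL(P||Q) ≥ 0 for all distributions P, Q.

D_KL(P||Q) = Σ p(x) log(p(x)/q(x))
Term by term:
  x=0: 1/3 × log_e[(1/3)/(1/4)] = 0.0959
  x=1: 7/24 × log_e[(7/24)/(1/2)] = -0.1572
  x=2: 3/8 × log_e[(3/8)/(1/4)] = 0.1520
D_KL(P||Q) = 0.0907 nats

D_KL(P||Q) = 0.0907 ≥ 0 ✓

This non-negativity is a fundamental property: relative entropy cannot be negative because it measures how different Q is from P.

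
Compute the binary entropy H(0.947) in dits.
0.0900 dits

The binary entropy function is:
H(p) = -p log(p) - (1-p) log(1-p)

H(0.947) = -0.947 × log_10(0.947) - 0.053 × log_10(0.053)
H(0.947) = 0.0900 dits

Note: Binary entropy is maximized at p=0.5 (H=1 bit) and minimized at p=0 or p=1 (H=0).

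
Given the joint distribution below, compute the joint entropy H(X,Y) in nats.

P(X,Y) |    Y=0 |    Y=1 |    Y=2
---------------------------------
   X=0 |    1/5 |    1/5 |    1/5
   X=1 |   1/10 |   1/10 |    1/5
1.7481 nats

Joint entropy is H(X,Y) = -Σ_{x,y} p(x,y) log p(x,y).

Summing over all non-zero entries:
H(X,Y) = -[1/5·log_e(1/5) + 1/5·log_e(1/5) + 1/5·log_e(1/5) + 1/10·log_e(1/10) + 1/10·log_e(1/10) + 1/5·log_e(1/5)]
H(X,Y) = 1.7481 nats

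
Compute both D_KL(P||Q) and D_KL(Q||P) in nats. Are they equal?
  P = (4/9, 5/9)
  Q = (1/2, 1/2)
D_KL(P||Q) = 0.0062, D_KL(Q||P) = 0.0062

KL divergence is not symmetric: D_KL(P||Q) ≠ D_KL(Q||P) in general.

D_KL(P||Q) = 0.0062 nats
D_KL(Q||P) = 0.0062 nats

In this case they happen to be equal (to 4 decimal places).

This asymmetry is why KL divergence is not a true distance metric.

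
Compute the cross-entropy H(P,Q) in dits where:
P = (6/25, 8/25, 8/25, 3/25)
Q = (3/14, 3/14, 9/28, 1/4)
0.6046 dits

Cross-entropy: H(P,Q) = -Σ p(x) log q(x)

Alternatively: H(P,Q) = H(P) + D_KL(P||Q)
H(P) = 0.5760 dits
D_KL(P||Q) = 0.0287 dits

H(P,Q) = 0.5760 + 0.0287 = 0.6046 dits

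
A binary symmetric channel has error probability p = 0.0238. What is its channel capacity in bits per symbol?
0.8377 bits

For a binary symmetric channel (BSC) with error probability p:
Capacity C = 1 - H(p) bits per symbol

where H(p) = -p log₂(p) - (1-p) log₂(1-p) is the binary entropy function.

H(0.0238) = 0.1623 bits
C = 1 - 0.1623 = 0.8377 bits per symbol

This means we can reliably transmit up to 0.8377 bits of information per channel use.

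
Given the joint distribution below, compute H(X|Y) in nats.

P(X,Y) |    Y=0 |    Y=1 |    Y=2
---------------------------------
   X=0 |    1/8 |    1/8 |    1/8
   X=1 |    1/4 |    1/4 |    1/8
0.6507 nats

Using the chain rule: H(X|Y) = H(X,Y) - H(Y)

First, compute H(X,Y) = 1.7329 nats

Marginal P(Y) = (3/8, 3/8, 1/4)
H(Y) = 1.0822 nats

H(X|Y) = H(X,Y) - H(Y) = 1.7329 - 1.0822 = 0.6507 nats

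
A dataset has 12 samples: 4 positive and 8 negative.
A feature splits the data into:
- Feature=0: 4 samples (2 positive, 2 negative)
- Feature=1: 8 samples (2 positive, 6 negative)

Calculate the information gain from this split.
0.0441 bits

Information Gain = H(Y) - H(Y|Feature)

Before split:
P(positive) = 4/12 = 0.3333
H(Y) = 0.9183 bits

After split:
Feature=0: H = 1.0000 bits (weight = 4/12)
Feature=1: H = 0.8113 bits (weight = 8/12)
H(Y|Feature) = (4/12)×1.0000 + (8/12)×0.8113 = 0.8742 bits

Information Gain = 0.9183 - 0.8742 = 0.0441 bits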